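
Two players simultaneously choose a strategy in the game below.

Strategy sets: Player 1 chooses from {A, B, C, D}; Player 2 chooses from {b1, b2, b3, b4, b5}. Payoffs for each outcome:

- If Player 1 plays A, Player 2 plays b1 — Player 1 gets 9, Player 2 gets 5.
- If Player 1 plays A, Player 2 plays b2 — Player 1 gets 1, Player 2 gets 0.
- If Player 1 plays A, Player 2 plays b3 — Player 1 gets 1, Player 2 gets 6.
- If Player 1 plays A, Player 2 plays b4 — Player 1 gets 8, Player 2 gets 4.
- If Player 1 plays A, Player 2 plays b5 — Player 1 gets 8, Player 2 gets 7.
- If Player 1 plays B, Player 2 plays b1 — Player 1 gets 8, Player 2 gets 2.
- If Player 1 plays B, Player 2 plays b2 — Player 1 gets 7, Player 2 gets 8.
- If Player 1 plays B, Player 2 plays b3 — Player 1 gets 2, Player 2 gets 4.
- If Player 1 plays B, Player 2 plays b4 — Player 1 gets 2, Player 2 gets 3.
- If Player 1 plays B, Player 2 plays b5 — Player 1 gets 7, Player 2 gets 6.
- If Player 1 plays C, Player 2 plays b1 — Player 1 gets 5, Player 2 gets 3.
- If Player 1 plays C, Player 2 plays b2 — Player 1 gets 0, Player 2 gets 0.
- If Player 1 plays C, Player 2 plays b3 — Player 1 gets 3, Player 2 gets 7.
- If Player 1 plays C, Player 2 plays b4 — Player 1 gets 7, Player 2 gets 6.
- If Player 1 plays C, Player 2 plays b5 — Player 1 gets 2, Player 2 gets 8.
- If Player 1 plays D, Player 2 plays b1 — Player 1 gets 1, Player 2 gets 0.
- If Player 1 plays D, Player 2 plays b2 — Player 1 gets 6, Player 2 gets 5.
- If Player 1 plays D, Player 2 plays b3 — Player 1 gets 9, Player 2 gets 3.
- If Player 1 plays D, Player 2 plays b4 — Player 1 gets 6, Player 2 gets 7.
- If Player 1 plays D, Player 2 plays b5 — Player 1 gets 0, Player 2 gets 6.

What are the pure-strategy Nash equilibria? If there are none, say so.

(A, b1): Player 2 can switch to b3 (5 → 6). Not NE.
(A, b2): Player 1 can switch to B (1 → 7). Not NE.
(A, b3): Player 1 can switch to B (1 → 2). Not NE.
(A, b4): Player 2 can switch to b1 (4 → 5). Not NE.
(A, b5): Player 1 gets 8, best alternative 7; Player 2 gets 7, best alternative 6. No profitable deviation — NE.
(B, b1): Player 1 can switch to A (8 → 9). Not NE.
(B, b2): Player 1 gets 7, best alternative 6; Player 2 gets 8, best alternative 6. No profitable deviation — NE.
(B, b3): Player 1 can switch to C (2 → 3). Not NE.
(The remaining 12 profiles each have a profitable deviation by the same check.)

(A, b5) and (B, b2)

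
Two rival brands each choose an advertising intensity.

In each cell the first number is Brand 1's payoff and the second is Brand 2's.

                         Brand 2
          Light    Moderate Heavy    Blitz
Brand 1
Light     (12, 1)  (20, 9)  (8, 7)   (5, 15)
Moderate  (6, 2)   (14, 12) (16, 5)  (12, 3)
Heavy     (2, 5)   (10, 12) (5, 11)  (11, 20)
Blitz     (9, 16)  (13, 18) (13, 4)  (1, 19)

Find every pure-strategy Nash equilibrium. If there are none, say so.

Mark each player's best response to every combination of opponents' strategies; a profile where every player is best-responding is a pure Nash equilibrium.
Brand 1 against Light: payoffs 12, 6, 2, 9 → best response Light.
Brand 1 against Moderate: payoffs 20, 14, 10, 13 → best response Light.
Brand 1 against Heavy: payoffs 8, 16, 5, 13 → best response Moderate.
Brand 1 against Blitz: payoffs 5, 12, 11, 1 → best response Moderate.
Brand 2 against Light: payoffs 1, 9, 7, 15 → best response Blitz.
Brand 2 against Moderate: payoffs 2, 12, 5, 3 → best response Moderate.
Brand 2 against Heavy: payoffs 5, 12, 11, 20 → best response Blitz.
Brand 2 against Blitz: payoffs 16, 18, 4, 19 → best response Blitz.
No profile is a mutual best response for all players.

This game has no pure Nash equilibrium.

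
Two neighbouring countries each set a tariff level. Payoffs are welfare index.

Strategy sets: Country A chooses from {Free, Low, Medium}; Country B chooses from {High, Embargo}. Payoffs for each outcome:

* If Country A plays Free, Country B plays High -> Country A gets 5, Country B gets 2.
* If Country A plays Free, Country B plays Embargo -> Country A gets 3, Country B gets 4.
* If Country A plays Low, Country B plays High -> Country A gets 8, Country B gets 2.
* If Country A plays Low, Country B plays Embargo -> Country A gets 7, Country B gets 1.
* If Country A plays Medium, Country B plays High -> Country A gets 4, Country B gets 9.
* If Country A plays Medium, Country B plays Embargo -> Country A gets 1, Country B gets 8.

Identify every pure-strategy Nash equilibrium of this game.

Pure NE: (Low, High)

Check each profile: it is a Nash equilibrium iff no player can strictly gain by switching unilaterally.
(Free, High): Country A can switch to Low (5 → 8). Not NE.
(Free, Embargo): Country A can switch to Low (3 → 7). Not NE.
(Low, High): Country A gets 8, best alternative 5; Country B gets 2, best alternative 1. No profitable deviation — NE.
(Low, Embargo): Country B can switch to High (1 → 2). Not NE.
(Medium, High): Country A can switch to Free (4 → 5). Not NE.
(Medium, Embargo): Country A can switch to Free (1 → 3). Not NE.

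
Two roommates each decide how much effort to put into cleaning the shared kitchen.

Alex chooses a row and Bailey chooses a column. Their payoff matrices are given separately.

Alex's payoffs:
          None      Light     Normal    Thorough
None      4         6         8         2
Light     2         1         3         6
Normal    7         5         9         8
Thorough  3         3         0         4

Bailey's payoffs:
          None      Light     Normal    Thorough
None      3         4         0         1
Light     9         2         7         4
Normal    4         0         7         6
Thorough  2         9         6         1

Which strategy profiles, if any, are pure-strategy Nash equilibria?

(None, None): Alex can switch to Normal (4 → 7). Not NE.
(None, Light): Alex gets 6, best alternative 5; Bailey gets 4, best alternative 3. No profitable deviation — NE.
(None, Normal): Alex can switch to Normal (8 → 9). Not NE.
(None, Thorough): Alex can switch to Light (2 → 6). Not NE.
(Light, None): Alex can switch to None (2 → 4). Not NE.
(Light, Light): Alex can switch to None (1 → 6). Not NE.
(Light, Normal): Alex can switch to None (3 → 8). Not NE.
(Light, Thorough): Alex can switch to Normal (6 → 8). Not NE.
(Normal, None): Bailey can switch to Normal (4 → 7). Not NE.
(Normal, Light): Alex can switch to None (5 → 6). Not NE.
(Normal, Normal): Alex gets 9, best alternative 8; Bailey gets 7, best alternative 6. No profitable deviation — NE.
(Normal, Thorough): Bailey can switch to Normal (6 → 7). Not NE.
(Thorough, None): Alex can switch to None (3 → 4). Not NE.
(Thorough, Light): Alex can switch to None (3 → 6). Not NE.
(The remaining 2 profiles each have a profitable deviation by the same check.)

The pure Nash equilibria are (None, Light) and (Normal, Normal).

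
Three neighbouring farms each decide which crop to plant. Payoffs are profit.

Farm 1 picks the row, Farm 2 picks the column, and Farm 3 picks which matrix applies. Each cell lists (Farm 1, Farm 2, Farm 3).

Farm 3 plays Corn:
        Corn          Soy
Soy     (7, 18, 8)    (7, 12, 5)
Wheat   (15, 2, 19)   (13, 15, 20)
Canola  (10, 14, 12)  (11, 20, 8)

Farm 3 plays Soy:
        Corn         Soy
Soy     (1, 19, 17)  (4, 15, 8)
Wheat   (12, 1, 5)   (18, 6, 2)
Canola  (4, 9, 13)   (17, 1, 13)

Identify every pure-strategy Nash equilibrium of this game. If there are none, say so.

(Soy, Corn, Corn): Farm 1 can switch to Wheat (7 → 15). Not NE.
(Soy, Corn, Soy): Farm 1 can switch to Wheat (1 → 12). Not NE.
(Soy, Soy, Corn): Farm 1 can switch to Wheat (7 → 13). Not NE.
(Soy, Soy, Soy): Farm 1 can switch to Wheat (4 → 18). Not NE.
(Wheat, Corn, Corn): Farm 2 can switch to Soy (2 → 15). Not NE.
(Wheat, Corn, Soy): Farm 2 can switch to Soy (1 → 6). Not NE.
(Wheat, Soy, Corn): Farm 1 gets 13, best alternative 11; Farm 2 gets 15, best alternative 2; Farm 3 gets 20, best alternative 2. No profitable deviation — NE.
(Wheat, Soy, Soy): Farm 3 can switch to Corn (2 → 20). Not NE.
(Canola, Corn, Corn): Farm 1 can switch to Wheat (10 → 15). Not NE.
(Canola, Corn, Soy): Farm 1 can switch to Wheat (4 → 12). Not NE.
(Canola, Soy, Corn): Farm 1 can switch to Wheat (11 → 13). Not NE.
(The remaining 1 profile has a profitable deviation by the same check.)

(Wheat, Soy, Corn)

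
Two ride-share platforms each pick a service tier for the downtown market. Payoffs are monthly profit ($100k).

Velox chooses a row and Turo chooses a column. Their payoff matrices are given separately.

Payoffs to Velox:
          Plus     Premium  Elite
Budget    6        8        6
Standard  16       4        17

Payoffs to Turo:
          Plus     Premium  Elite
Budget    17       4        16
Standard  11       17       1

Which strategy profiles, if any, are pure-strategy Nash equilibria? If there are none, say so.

This game has no pure Nash equilibrium.

Mark each player's best response to every combination of opponents' strategies; a profile where every player is best-responding is a pure Nash equilibrium.
Velox against Plus: payoffs 6, 16 → best response Standard.
Velox against Premium: payoffs 8, 4 → best response Budget.
Velox against Elite: payoffs 6, 17 → best response Standard.
Turo against Budget: payoffs 17, 4, 16 → best response Plus.
Turo against Standard: payoffs 11, 17, 1 → best response Premium.
No profile is a mutual best response for all players.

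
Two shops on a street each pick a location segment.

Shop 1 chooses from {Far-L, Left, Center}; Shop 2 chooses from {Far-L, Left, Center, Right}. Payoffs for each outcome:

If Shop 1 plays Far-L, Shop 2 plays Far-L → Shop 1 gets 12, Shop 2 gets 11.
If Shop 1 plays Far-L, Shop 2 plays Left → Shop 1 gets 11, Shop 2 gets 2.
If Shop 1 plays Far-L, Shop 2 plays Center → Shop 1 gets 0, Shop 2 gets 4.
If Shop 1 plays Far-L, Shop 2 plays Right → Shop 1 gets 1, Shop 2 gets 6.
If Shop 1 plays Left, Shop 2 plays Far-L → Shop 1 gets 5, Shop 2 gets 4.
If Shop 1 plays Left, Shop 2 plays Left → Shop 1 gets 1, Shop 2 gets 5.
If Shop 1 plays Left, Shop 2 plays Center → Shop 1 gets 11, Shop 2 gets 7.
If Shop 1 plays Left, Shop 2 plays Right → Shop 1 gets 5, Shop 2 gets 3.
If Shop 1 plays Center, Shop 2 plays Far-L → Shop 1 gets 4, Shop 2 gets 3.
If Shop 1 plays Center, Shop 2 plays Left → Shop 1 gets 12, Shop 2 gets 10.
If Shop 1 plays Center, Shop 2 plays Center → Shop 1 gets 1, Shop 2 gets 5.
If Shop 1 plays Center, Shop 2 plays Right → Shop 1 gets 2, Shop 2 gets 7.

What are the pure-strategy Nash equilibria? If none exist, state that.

(Far-L, Far-L) and (Left, Center) and (Center, Left)

Shop 1 against Far-L: payoffs 12, 5, 4 → best response Far-L.
Shop 1 against Left: payoffs 11, 1, 12 → best response Center.
Shop 1 against Center: payoffs 0, 11, 1 → best response Left.
Shop 1 against Right: payoffs 1, 5, 2 → best response Left.
Shop 2 against Far-L: payoffs 11, 2, 4, 6 → best response Far-L.
Shop 2 against Left: payoffs 4, 5, 7, 3 → best response Center.
Shop 2 against Center: payoffs 3, 10, 5, 7 → best response Left.
Mutual best responses: (Far-L, Far-L); (Left, Center); (Center, Left).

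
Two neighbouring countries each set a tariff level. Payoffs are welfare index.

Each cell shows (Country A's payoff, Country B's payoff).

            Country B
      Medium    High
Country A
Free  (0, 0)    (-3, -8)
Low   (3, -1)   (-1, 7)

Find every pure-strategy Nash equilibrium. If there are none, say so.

Country A against Medium: payoffs 0, 3 → best response Low.
Country A against High: payoffs -3, -1 → best response Low.
Country B against Free: payoffs 0, -8 → best response Medium.
Country B against Low: payoffs -1, 7 → best response High.
Mutual best responses: (Low, High).

Pure NE: (Low, High)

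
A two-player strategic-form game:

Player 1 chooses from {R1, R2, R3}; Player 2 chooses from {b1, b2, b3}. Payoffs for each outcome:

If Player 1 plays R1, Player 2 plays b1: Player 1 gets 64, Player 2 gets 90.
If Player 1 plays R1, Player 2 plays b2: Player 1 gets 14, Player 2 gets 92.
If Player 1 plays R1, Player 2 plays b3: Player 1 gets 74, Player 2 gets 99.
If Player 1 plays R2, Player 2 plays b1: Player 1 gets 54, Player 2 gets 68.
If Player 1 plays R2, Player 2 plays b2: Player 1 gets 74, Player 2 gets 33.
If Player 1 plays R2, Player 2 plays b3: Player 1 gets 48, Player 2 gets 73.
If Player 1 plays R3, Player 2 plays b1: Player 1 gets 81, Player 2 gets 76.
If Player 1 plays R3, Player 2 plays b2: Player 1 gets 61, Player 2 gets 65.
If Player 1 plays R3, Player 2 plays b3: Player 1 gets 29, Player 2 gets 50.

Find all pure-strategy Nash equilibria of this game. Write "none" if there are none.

Pure-strategy Nash equilibria: (R1, b3), (R3, b1)

(R1, b1): Player 1 can switch to R3 (64 → 81). Not NE.
(R1, b2): Player 1 can switch to R2 (14 → 74). Not NE.
(R1, b3): Player 1 gets 74, best alternative 48; Player 2 gets 99, best alternative 92. No profitable deviation — NE.
(R2, b1): Player 1 can switch to R1 (54 → 64). Not NE.
(R2, b2): Player 2 can switch to b1 (33 → 68). Not NE.
(R2, b3): Player 1 can switch to R1 (48 → 74). Not NE.
(R3, b1): Player 1 gets 81, best alternative 64; Player 2 gets 76, best alternative 65. No profitable deviation — NE.
(R3, b2): Player 1 can switch to R2 (61 → 74). Not NE.
(R3, b3): Player 1 can switch to R1 (29 → 74). Not NE.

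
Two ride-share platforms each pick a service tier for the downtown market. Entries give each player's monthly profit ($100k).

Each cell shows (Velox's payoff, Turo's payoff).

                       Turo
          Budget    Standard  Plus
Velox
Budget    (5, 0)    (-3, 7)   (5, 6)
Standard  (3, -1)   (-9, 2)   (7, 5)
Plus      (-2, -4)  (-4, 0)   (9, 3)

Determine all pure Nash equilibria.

The pure Nash equilibria are (Budget, Standard), (Plus, Plus).

Check each profile: it is a Nash equilibrium iff no player can strictly gain by switching unilaterally.
(Budget, Budget): Turo can switch to Standard (0 → 7). Not NE.
(Budget, Standard): Velox gets -3, best alternative -4; Turo gets 7, best alternative 6. No profitable deviation — NE.
(Budget, Plus): Velox can switch to Standard (5 → 7). Not NE.
(Standard, Budget): Velox can switch to Budget (3 → 5). Not NE.
(Standard, Standard): Velox can switch to Budget (-9 → -3). Not NE.
(Standard, Plus): Velox can switch to Plus (7 → 9). Not NE.
(Plus, Budget): Velox can switch to Budget (-2 → 5). Not NE.
(Plus, Standard): Velox can switch to Budget (-4 → -3). Not NE.
(Plus, Plus): Velox gets 9, best alternative 7; Turo gets 3, best alternative 0. No profitable deviation — NE.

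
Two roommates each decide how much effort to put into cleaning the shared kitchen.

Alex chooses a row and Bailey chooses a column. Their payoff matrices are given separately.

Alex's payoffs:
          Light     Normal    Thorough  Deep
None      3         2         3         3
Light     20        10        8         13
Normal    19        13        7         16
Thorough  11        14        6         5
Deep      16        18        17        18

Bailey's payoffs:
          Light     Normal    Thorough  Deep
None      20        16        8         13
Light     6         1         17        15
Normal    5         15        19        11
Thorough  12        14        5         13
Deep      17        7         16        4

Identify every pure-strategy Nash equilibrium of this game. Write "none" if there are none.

Alex against Light: payoffs 3, 20, 19, 11, 16 → best response Light.
Alex against Normal: payoffs 2, 10, 13, 14, 18 → best response Deep.
Alex against Thorough: payoffs 3, 8, 7, 6, 17 → best response Deep.
Alex against Deep: payoffs 3, 13, 16, 5, 18 → best response Deep.
Bailey against None: payoffs 20, 16, 8, 13 → best response Light.
Bailey against Light: payoffs 6, 1, 17, 15 → best response Thorough.
Bailey against Normal: payoffs 5, 15, 19, 11 → best response Thorough.
Bailey against Thorough: payoffs 12, 14, 5, 13 → best response Normal.
Bailey against Deep: payoffs 17, 7, 16, 4 → best response Light.
No profile is a mutual best response for all players.

There is no pure-strategy Nash equilibrium.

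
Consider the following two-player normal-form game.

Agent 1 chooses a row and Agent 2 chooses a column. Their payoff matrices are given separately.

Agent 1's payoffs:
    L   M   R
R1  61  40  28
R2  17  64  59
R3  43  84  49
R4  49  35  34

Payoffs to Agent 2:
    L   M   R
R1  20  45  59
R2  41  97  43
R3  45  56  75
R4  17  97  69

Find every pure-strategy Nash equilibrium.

none

Agent 1 against L: payoffs 61, 17, 43, 49 → best response R1.
Agent 1 against M: payoffs 40, 64, 84, 35 → best response R3.
Agent 1 against R: payoffs 28, 59, 49, 34 → best response R2.
Agent 2 against R1: payoffs 20, 45, 59 → best response R.
Agent 2 against R2: payoffs 41, 97, 43 → best response M.
Agent 2 against R3: payoffs 45, 56, 75 → best response R.
Agent 2 against R4: payoffs 17, 97, 69 → best response M.
No profile is a mutual best response for all players.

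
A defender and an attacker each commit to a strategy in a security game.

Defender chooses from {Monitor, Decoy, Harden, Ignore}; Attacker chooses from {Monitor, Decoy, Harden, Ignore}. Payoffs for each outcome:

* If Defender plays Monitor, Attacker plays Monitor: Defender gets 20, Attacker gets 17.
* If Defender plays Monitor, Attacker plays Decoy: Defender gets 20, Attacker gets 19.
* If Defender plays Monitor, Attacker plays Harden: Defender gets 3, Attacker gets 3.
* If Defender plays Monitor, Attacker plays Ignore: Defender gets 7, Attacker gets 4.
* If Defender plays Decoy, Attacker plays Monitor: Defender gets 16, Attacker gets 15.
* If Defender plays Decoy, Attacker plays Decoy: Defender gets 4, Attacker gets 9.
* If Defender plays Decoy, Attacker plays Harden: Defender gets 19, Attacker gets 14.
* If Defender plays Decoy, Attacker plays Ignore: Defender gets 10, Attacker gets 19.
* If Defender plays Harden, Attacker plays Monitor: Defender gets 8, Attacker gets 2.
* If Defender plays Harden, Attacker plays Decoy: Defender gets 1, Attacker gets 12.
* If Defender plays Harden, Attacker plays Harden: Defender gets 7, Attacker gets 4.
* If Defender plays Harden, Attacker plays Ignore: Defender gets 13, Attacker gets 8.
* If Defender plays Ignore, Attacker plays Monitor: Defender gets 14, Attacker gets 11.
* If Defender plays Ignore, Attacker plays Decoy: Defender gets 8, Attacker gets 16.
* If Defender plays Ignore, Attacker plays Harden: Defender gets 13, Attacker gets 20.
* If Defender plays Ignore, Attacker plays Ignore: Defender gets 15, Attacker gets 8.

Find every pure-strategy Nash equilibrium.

(Monitor, Decoy)

For each player, find the best response to each opponent profile; mutual best responses are the pure NE.
Defender against Monitor: payoffs 20, 16, 8, 14 → best response Monitor.
Defender against Decoy: payoffs 20, 4, 1, 8 → best response Monitor.
Defender against Harden: payoffs 3, 19, 7, 13 → best response Decoy.
Defender against Ignore: payoffs 7, 10, 13, 15 → best response Ignore.
Attacker against Monitor: payoffs 17, 19, 3, 4 → best response Decoy.
Attacker against Decoy: payoffs 15, 9, 14, 19 → best response Ignore.
Attacker against Harden: payoffs 2, 12, 4, 8 → best response Decoy.
Attacker against Ignore: payoffs 11, 16, 20, 8 → best response Harden.
Mutual best responses: (Monitor, Decoy).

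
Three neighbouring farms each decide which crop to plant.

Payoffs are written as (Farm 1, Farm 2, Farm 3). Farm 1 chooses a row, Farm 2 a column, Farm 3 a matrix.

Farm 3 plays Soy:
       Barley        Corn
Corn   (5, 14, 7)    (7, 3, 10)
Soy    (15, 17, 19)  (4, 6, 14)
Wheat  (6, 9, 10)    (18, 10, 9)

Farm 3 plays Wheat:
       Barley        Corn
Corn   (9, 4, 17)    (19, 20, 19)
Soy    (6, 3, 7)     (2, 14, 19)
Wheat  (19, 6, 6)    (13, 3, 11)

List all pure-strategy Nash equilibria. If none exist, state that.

The pure Nash equilibria are (Corn, Corn, Wheat), (Soy, Barley, Soy).

(Corn, Barley, Soy): Farm 1 can switch to Soy (5 → 15). Not NE.
(Corn, Barley, Wheat): Farm 1 can switch to Wheat (9 → 19). Not NE.
(Corn, Corn, Soy): Farm 1 can switch to Wheat (7 → 18). Not NE.
(Corn, Corn, Wheat): Farm 1 gets 19, best alternative 13; Farm 2 gets 20, best alternative 4; Farm 3 gets 19, best alternative 10. No profitable deviation — NE.
(Soy, Barley, Soy): Farm 1 gets 15, best alternative 6; Farm 2 gets 17, best alternative 6; Farm 3 gets 19, best alternative 7. No profitable deviation — NE.
(Soy, Barley, Wheat): Farm 1 can switch to Corn (6 → 9). Not NE.
(Soy, Corn, Soy): Farm 1 can switch to Corn (4 → 7). Not NE.
(Soy, Corn, Wheat): Farm 1 can switch to Corn (2 → 19). Not NE.
(Wheat, Barley, Soy): Farm 1 can switch to Soy (6 → 15). Not NE.
(Wheat, Barley, Wheat): Farm 3 can switch to Soy (6 → 10). Not NE.
(Wheat, Corn, Soy): Farm 3 can switch to Wheat (9 → 11). Not NE.
(Wheat, Corn, Wheat): Farm 1 can switch to Corn (13 → 19). Not NE.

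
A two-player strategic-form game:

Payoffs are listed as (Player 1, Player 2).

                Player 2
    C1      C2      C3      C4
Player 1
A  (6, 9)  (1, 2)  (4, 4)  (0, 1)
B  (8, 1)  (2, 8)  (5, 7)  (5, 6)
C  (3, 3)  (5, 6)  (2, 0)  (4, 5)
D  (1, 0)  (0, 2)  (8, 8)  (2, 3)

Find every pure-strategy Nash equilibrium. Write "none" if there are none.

(C, C2) and (D, C3)

Player 1 against C1: payoffs 6, 8, 3, 1 → best response B.
Player 1 against C2: payoffs 1, 2, 5, 0 → best response C.
Player 1 against C3: payoffs 4, 5, 2, 8 → best response D.
Player 1 against C4: payoffs 0, 5, 4, 2 → best response B.
Player 2 against A: payoffs 9, 2, 4, 1 → best response C1.
Player 2 against B: payoffs 1, 8, 7, 6 → best response C2.
Player 2 against C: payoffs 3, 6, 0, 5 → best response C2.
Player 2 against D: payoffs 0, 2, 8, 3 → best response C3.
Mutual best responses: (C, C2); (D, C3).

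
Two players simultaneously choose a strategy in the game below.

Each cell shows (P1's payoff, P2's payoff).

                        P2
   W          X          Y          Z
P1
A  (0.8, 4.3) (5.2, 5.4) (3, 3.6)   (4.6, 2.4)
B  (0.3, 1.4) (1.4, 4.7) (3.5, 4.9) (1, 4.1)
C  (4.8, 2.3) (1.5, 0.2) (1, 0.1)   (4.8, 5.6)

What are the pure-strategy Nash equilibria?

(A, W): P1 can switch to C (0.8 → 4.8). Not NE.
(A, X): P1 gets 5.2, best alternative 1.5; P2 gets 5.4, best alternative 4.3. No profitable deviation — NE.
(A, Y): P1 can switch to B (3 → 3.5). Not NE.
(A, Z): P1 can switch to C (4.6 → 4.8). Not NE.
(B, W): P1 can switch to A (0.3 → 0.8). Not NE.
(B, X): P1 can switch to A (1.4 → 5.2). Not NE.
(B, Y): P1 gets 3.5, best alternative 3; P2 gets 4.9, best alternative 4.7. No profitable deviation — NE.
(B, Z): P1 can switch to A (1 → 4.6). Not NE.
(C, W): P2 can switch to Z (2.3 → 5.6). Not NE.
(C, X): P1 can switch to A (1.5 → 5.2). Not NE.
(C, Y): P1 can switch to A (1 → 3). Not NE.
(C, Z): P1 gets 4.8, best alternative 4.6; P2 gets 5.6, best alternative 2.3. No profitable deviation — NE.

The pure Nash equilibria are (A, X); (B, Y); (C, Z).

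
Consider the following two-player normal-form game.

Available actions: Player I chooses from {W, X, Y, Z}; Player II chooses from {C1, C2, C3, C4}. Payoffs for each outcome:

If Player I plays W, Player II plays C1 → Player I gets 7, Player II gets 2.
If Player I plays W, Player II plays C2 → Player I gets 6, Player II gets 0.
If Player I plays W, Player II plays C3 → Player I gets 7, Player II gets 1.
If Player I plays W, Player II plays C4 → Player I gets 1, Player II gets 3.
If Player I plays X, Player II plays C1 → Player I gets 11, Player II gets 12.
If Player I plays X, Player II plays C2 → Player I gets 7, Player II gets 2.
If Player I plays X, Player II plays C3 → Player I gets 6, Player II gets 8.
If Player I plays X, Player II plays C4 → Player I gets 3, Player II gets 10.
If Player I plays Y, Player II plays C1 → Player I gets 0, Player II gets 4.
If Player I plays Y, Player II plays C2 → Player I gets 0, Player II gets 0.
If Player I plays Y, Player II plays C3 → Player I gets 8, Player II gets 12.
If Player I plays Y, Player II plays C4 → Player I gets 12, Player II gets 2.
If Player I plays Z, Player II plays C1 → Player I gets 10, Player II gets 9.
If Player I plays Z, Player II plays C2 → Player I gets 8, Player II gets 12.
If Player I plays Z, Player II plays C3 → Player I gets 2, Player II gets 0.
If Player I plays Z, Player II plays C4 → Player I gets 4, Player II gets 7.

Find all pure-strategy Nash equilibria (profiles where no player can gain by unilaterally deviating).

The pure Nash equilibria are (X, C1), (Y, C3), (Z, C2).

For each player, find the best response to each opponent profile; mutual best responses are the pure NE.
Player I against C1: payoffs 7, 11, 0, 10 → best response X.
Player I against C2: payoffs 6, 7, 0, 8 → best response Z.
Player I against C3: payoffs 7, 6, 8, 2 → best response Y.
Player I against C4: payoffs 1, 3, 12, 4 → best response Y.
Player II against W: payoffs 2, 0, 1, 3 → best response C4.
Player II against X: payoffs 12, 2, 8, 10 → best response C1.
Player II against Y: payoffs 4, 0, 12, 2 → best response C3.
Player II against Z: payoffs 9, 12, 0, 7 → best response C2.
Mutual best responses: (X, C1); (Y, C3); (Z, C2).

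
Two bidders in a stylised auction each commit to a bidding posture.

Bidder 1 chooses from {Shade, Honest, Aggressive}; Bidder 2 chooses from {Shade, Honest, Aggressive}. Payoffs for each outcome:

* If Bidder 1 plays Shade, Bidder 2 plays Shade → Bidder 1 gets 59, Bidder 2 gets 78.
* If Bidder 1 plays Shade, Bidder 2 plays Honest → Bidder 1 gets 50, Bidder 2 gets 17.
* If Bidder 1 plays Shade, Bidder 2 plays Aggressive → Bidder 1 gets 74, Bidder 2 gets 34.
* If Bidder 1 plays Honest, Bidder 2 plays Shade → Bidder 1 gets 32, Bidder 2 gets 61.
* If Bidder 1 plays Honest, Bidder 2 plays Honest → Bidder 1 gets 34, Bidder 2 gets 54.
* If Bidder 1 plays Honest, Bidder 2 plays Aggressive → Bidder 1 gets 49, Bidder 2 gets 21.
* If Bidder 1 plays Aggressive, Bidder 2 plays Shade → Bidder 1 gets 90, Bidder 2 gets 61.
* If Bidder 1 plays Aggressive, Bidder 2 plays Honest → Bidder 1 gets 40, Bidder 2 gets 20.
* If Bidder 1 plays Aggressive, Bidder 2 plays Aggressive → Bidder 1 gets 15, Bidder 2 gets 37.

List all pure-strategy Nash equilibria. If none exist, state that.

The unique pure-strategy Nash equilibrium is (Aggressive, Shade).

For each player, find the best response to each opponent profile; mutual best responses are the pure NE.
Bidder 1 against Shade: payoffs 59, 32, 90 → best response Aggressive.
Bidder 1 against Honest: payoffs 50, 34, 40 → best response Shade.
Bidder 1 against Aggressive: payoffs 74, 49, 15 → best response Shade.
Bidder 2 against Shade: payoffs 78, 17, 34 → best response Shade.
Bidder 2 against Honest: payoffs 61, 54, 21 → best response Shade.
Bidder 2 against Aggressive: payoffs 61, 20, 37 → best response Shade.
Mutual best responses: (Aggressive, Shade).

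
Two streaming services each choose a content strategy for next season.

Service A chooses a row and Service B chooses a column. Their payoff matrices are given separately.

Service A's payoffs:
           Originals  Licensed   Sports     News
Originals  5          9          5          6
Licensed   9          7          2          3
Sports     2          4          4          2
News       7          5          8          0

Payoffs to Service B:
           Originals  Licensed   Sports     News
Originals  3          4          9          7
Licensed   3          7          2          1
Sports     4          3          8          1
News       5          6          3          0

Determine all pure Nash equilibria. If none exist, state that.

Service A against Originals: payoffs 5, 9, 2, 7 → best response Licensed.
Service A against Licensed: payoffs 9, 7, 4, 5 → best response Originals.
Service A against Sports: payoffs 5, 2, 4, 8 → best response News.
Service A against News: payoffs 6, 3, 2, 0 → best response Originals.
Service B against Originals: payoffs 3, 4, 9, 7 → best response Sports.
Service B against Licensed: payoffs 3, 7, 2, 1 → best response Licensed.
Service B against Sports: payoffs 4, 3, 8, 1 → best response Sports.
Service B against News: payoffs 5, 6, 3, 0 → best response Licensed.
No profile is a mutual best response for all players.

none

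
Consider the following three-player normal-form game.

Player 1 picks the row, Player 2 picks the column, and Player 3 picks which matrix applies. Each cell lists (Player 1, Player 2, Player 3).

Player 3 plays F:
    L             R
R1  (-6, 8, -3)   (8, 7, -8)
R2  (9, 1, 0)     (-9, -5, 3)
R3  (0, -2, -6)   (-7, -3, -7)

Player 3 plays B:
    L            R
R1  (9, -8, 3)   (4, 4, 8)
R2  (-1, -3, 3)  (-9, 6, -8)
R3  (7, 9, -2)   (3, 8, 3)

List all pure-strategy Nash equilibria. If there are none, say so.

For each player, find the best response to each opponent profile; mutual best responses are the pure NE.
Player 1 against (L, F): payoffs -6, 9, 0 → best response R2.
Player 1 against (L, B): payoffs 9, -1, 7 → best response R1.
Player 1 against (R, F): payoffs 8, -9, -7 → best response R1.
Player 1 against (R, B): payoffs 4, -9, 3 → best response R1.
Player 2 against (R1, F): payoffs 8, 7 → best response L.
Player 2 against (R1, B): payoffs -8, 4 → best response R.
Player 2 against (R2, F): payoffs 1, -5 → best response L.
Player 2 against (R2, B): payoffs -3, 6 → best response R.
Player 2 against (R3, F): payoffs -2, -3 → best response L.
Player 2 against (R3, B): payoffs 9, 8 → best response L.
Player 3 against (R1, L): payoffs -3, 3 → best response B.
Player 3 against (R1, R): payoffs -8, 8 → best response B.
Player 3 against (R2, L): payoffs 0, 3 → best response B.
Player 3 against (R2, R): payoffs 3, -8 → best response F.
Player 3 against (R3, L): payoffs -6, -2 → best response B.
Player 3 against (R3, R): payoffs -7, 3 → best response B.
Mutual best responses: (R1, R, B).

Pure NE: (R1, R, B)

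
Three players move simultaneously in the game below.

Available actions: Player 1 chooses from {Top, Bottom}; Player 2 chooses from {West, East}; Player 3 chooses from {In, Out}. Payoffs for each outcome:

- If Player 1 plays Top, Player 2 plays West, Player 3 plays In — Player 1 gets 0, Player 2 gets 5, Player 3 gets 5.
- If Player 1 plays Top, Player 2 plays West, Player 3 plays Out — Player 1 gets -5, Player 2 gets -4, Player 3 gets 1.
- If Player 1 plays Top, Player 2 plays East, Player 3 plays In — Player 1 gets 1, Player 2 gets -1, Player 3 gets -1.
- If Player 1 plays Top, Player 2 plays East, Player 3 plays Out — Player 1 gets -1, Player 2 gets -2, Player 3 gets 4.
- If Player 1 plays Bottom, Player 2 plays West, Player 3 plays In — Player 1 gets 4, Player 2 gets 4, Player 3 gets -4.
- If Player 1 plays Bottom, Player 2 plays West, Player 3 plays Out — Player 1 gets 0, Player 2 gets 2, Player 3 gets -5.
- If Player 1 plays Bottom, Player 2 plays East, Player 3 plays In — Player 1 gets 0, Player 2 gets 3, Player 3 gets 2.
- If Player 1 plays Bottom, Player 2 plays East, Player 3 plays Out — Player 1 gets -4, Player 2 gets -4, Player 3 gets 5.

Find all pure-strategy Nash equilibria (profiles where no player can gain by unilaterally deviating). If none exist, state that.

For each player, find the best response to each opponent profile; mutual best responses are the pure NE.
Player 1 against (West, In): payoffs 0, 4 → best response Bottom.
Player 1 against (West, Out): payoffs -5, 0 → best response Bottom.
Player 1 against (East, In): payoffs 1, 0 → best response Top.
Player 1 against (East, Out): payoffs -1, -4 → best response Top.
Player 2 against (Top, In): payoffs 5, -1 → best response West.
Player 2 against (Top, Out): payoffs -4, -2 → best response East.
Player 2 against (Bottom, In): payoffs 4, 3 → best response West.
Player 2 against (Bottom, Out): payoffs 2, -4 → best response West.
Player 3 against (Top, West): payoffs 5, 1 → best response In.
Player 3 against (Top, East): payoffs -1, 4 → best response Out.
Player 3 against (Bottom, West): payoffs -4, -5 → best response In.
Player 3 against (Bottom, East): payoffs 2, 5 → best response Out.
Mutual best responses: (Top, East, Out); (Bottom, West, In).

Pure-strategy Nash equilibria: (Top, East, Out), (Bottom, West, In)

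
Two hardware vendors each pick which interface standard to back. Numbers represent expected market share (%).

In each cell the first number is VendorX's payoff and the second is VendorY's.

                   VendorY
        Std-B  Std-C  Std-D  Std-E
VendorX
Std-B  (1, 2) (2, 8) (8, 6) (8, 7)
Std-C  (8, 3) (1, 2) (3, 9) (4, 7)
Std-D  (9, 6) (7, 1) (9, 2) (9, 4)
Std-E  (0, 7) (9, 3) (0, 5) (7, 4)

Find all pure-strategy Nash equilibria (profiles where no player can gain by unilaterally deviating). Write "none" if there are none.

(Std-D, Std-B)

VendorX against Std-B: payoffs 1, 8, 9, 0 → best response Std-D.
VendorX against Std-C: payoffs 2, 1, 7, 9 → best response Std-E.
VendorX against Std-D: payoffs 8, 3, 9, 0 → best response Std-D.
VendorX against Std-E: payoffs 8, 4, 9, 7 → best response Std-D.
VendorY against Std-B: payoffs 2, 8, 6, 7 → best response Std-C.
VendorY against Std-C: payoffs 3, 2, 9, 7 → best response Std-D.
VendorY against Std-D: payoffs 6, 1, 2, 4 → best response Std-B.
VendorY against Std-E: payoffs 7, 3, 5, 4 → best response Std-B.
Mutual best responses: (Std-D, Std-B).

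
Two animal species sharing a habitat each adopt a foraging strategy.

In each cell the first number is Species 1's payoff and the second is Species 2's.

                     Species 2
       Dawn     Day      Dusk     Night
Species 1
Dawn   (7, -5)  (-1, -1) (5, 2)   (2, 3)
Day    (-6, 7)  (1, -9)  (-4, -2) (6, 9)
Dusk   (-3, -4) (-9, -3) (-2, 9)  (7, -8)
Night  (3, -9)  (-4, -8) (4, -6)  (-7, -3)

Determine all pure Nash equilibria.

For each player, find the best response to each opponent profile; mutual best responses are the pure NE.
Species 1 against Dawn: payoffs 7, -6, -3, 3 → best response Dawn.
Species 1 against Day: payoffs -1, 1, -9, -4 → best response Day.
Species 1 against Dusk: payoffs 5, -4, -2, 4 → best response Dawn.
Species 1 against Night: payoffs 2, 6, 7, -7 → best response Dusk.
Species 2 against Dawn: payoffs -5, -1, 2, 3 → best response Night.
Species 2 against Day: payoffs 7, -9, -2, 9 → best response Night.
Species 2 against Dusk: payoffs -4, -3, 9, -8 → best response Dusk.
Species 2 against Night: payoffs -9, -8, -6, -3 → best response Night.
No profile is a mutual best response for all players.

none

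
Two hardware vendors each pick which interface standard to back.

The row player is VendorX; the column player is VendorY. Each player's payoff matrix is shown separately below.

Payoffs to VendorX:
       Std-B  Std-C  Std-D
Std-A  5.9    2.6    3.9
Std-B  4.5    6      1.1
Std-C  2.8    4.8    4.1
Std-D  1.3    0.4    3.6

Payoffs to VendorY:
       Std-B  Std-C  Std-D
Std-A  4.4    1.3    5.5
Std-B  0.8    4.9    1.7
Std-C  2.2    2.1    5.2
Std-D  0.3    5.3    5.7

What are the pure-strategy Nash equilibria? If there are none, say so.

VendorX against Std-B: payoffs 5.9, 4.5, 2.8, 1.3 → best response Std-A.
VendorX against Std-C: payoffs 2.6, 6, 4.8, 0.4 → best response Std-B.
VendorX against Std-D: payoffs 3.9, 1.1, 4.1, 3.6 → best response Std-C.
VendorY against Std-A: payoffs 4.4, 1.3, 5.5 → best response Std-D.
VendorY against Std-B: payoffs 0.8, 4.9, 1.7 → best response Std-C.
VendorY against Std-C: payoffs 2.2, 2.1, 5.2 → best response Std-D.
VendorY against Std-D: payoffs 0.3, 5.3, 5.7 → best response Std-D.
Mutual best responses: (Std-B, Std-C); (Std-C, Std-D).

Pure-strategy Nash equilibria: (Std-B, Std-C) and (Std-C, Std-D)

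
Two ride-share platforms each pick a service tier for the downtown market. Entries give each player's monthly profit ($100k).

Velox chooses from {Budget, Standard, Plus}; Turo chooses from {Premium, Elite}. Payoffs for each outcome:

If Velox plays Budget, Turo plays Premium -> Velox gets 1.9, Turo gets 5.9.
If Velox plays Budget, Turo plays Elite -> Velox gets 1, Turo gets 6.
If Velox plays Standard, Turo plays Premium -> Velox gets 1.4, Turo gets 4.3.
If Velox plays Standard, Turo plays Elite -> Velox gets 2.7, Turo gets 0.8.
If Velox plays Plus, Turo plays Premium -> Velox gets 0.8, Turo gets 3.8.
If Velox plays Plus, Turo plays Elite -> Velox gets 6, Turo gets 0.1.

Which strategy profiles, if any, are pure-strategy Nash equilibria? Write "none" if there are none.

There is no pure-strategy Nash equilibrium.

Check each profile: it is a Nash equilibrium iff no player can strictly gain by switching unilaterally.
(Budget, Premium): Turo can switch to Elite (5.9 → 6). Not NE.
(Budget, Elite): Velox can switch to Standard (1 → 2.7). Not NE.
(Standard, Premium): Velox can switch to Budget (1.4 → 1.9). Not NE.
(Standard, Elite): Velox can switch to Plus (2.7 → 6). Not NE.
(Plus, Premium): Velox can switch to Budget (0.8 → 1.9). Not NE.
(Plus, Elite): Turo can switch to Premium (0.1 → 3.8). Not NE.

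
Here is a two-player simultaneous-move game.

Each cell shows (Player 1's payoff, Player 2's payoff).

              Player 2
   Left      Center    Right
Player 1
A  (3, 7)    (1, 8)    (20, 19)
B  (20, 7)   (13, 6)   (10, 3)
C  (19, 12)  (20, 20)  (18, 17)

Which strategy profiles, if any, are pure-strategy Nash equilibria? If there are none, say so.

Player 1 against Left: payoffs 3, 20, 19 → best response B.
Player 1 against Center: payoffs 1, 13, 20 → best response C.
Player 1 against Right: payoffs 20, 10, 18 → best response A.
Player 2 against A: payoffs 7, 8, 19 → best response Right.
Player 2 against B: payoffs 7, 6, 3 → best response Left.
Player 2 against C: payoffs 12, 20, 17 → best response Center.
Mutual best responses: (A, Right); (B, Left); (C, Center).

(A, Right) and (B, Left) and (C, Center)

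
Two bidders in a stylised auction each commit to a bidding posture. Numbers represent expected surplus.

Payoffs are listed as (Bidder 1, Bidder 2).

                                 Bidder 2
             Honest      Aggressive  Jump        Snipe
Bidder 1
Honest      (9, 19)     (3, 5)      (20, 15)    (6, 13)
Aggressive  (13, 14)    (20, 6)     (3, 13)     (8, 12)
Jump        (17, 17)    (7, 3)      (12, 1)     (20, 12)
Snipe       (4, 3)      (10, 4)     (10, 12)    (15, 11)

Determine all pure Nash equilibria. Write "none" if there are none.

Pure NE: (Jump, Honest)

Bidder 1 against Honest: payoffs 9, 13, 17, 4 → best response Jump.
Bidder 1 against Aggressive: payoffs 3, 20, 7, 10 → best response Aggressive.
Bidder 1 against Jump: payoffs 20, 3, 12, 10 → best response Honest.
Bidder 1 against Snipe: payoffs 6, 8, 20, 15 → best response Jump.
Bidder 2 against Honest: payoffs 19, 5, 15, 13 → best response Honest.
Bidder 2 against Aggressive: payoffs 14, 6, 13, 12 → best response Honest.
Bidder 2 against Jump: payoffs 17, 3, 1, 12 → best response Honest.
Bidder 2 against Snipe: payoffs 3, 4, 12, 11 → best response Jump.
Mutual best responses: (Jump, Honest).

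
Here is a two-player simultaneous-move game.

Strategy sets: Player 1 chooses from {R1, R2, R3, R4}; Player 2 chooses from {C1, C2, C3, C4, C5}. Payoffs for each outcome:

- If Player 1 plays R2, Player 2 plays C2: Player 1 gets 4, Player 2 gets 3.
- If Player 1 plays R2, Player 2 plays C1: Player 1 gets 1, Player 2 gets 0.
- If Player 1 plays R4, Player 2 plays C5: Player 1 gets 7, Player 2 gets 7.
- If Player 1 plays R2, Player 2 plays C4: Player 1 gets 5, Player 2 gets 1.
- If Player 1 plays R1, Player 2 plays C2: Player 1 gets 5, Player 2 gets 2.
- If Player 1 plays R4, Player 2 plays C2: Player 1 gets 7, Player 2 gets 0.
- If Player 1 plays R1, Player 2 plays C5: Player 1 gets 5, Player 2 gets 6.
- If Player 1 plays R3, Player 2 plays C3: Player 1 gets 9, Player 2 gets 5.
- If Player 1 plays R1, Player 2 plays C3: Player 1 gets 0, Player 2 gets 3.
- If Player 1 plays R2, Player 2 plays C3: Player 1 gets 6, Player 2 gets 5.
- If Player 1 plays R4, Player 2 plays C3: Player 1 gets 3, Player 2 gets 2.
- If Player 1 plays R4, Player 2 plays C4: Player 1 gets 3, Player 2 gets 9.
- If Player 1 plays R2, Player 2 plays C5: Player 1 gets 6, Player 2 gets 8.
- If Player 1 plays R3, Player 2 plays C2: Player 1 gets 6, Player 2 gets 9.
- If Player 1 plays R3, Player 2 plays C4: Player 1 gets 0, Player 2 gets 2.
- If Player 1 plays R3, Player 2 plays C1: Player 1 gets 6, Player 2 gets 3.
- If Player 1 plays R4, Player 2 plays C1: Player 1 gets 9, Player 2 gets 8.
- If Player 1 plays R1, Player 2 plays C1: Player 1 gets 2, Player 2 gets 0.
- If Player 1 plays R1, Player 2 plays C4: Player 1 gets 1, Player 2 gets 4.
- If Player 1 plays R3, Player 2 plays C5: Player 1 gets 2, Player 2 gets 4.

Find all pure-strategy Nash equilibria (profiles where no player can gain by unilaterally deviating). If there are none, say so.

Player 1 against C1: payoffs 2, 1, 6, 9 → best response R4.
Player 1 against C2: payoffs 5, 4, 6, 7 → best response R4.
Player 1 against C3: payoffs 0, 6, 9, 3 → best response R3.
Player 1 against C4: payoffs 1, 5, 0, 3 → best response R2.
Player 1 against C5: payoffs 5, 6, 2, 7 → best response R4.
Player 2 against R1: payoffs 0, 2, 3, 4, 6 → best response C5.
Player 2 against R2: payoffs 0, 3, 5, 1, 8 → best response C5.
Player 2 against R3: payoffs 3, 9, 5, 2, 4 → best response C2.
Player 2 against R4: payoffs 8, 0, 2, 9, 7 → best response C4.
No profile is a mutual best response for all players.

No pure-strategy Nash equilibrium.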